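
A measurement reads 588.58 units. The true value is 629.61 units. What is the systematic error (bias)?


Systematic error = measured - true
= 588.58 - 629.61
= -41.0300

-41.0300


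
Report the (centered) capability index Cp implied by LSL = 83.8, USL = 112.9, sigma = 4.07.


Cp = (USL - LSL) / (6 * sigma)
= (112.9 - 83.8) / (6 * 4.07)
= 29.1000 / 24.4200
= 1.1916

1.1916


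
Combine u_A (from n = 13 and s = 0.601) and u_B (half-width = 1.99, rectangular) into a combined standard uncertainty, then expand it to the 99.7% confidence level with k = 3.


u_A = s / sqrt(n) = 0.601 / sqrt(13) = 0.16668741
u_B = half_width / sqrt(3) = 1.99 / sqrt(3) = 1.148927
uc = sqrt(u_A^2 + u_B^2) = sqrt(0.16668741^2 + 1.148927^2) = 1.1609556
U = k * uc = 3 * 1.1609556
U = 3.4829

3.4829


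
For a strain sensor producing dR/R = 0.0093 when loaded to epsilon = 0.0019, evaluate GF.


GF = (dR/R) / epsilon
= 0.0093 / 0.0019
= 4.8947

4.8947


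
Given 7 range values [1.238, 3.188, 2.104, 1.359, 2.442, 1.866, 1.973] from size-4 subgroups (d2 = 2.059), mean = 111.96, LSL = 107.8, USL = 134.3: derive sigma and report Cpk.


R_bar = (1.238 + 3.188 + 2.104 + 1.359 + 2.442 + 1.866 + 1.973) / 7 = 2.0242857
sigma = R_bar / d2 = 2.0242857 / 2.059 = 0.98314021
Cp = (USL - LSL)/(6*sigma) = (134.3 - 107.8)/(6*0.98314021) = 4.4924
Cpu = (134.3 - 111.96)/(3*0.98314021) = 7.5744
Cpl = (111.96 - 107.8)/(3*0.98314021) = 1.4104
Cpk = min(Cpu, Cpl) = 1.4104

1.4104


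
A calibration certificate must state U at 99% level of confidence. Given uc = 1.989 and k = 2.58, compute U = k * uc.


U = k * uc
U = 2.58 * 1.989
U = 5.1316

5.1316


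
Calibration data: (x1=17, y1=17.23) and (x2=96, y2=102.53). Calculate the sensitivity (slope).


slope = (y2 - y1) / (x2 - x1)
= (102.53 - 17.23) / (96 - 17)
= 85.3000 / 79
= 1.0797

1.0797


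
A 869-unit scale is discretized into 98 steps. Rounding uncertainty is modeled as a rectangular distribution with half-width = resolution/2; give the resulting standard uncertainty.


resolution = range / divisions
resolution = 869 / 98 = 8.8673469
u_res = resolution / (2*sqrt(3))
u_res = 8.8673469 / 3.4641016
u_res = 2.5598

2.5598


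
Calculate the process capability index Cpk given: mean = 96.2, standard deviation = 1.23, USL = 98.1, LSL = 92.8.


Cpu = (USL - mean) / (3*sigma) = (98.1 - 96.2) / (3*1.23) = 0.5149
Cpl = (mean - LSL) / (3*sigma) = (96.2 - 92.8) / (3*1.23) = 0.9214
Cpk = min(Cpu, Cpl) = 0.5149

0.5149


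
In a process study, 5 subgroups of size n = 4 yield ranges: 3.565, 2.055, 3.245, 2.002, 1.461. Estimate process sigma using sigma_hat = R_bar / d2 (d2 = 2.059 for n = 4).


R_bar = (3.565 + 2.055 + 3.245 + 2.002 + 1.461) / 5
R_bar = 12.328 / 5 = 2.4656
sigma_hat = R_bar / d2 = 2.4656 / 2.059 = 1.1975

1.1975


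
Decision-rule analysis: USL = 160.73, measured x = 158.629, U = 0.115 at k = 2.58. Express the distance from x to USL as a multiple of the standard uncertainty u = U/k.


u = U / k = 0.115 / 2.58 = 0.044573643
margin = |USL - x| = |160.73 - 158.629| = 2.101
z = margin / u = 2.101 / 0.044573643
z = 47.1355

47.1355


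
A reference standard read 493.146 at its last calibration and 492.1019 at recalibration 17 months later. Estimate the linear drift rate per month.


rate = (v2 - v1) / months
= (492.1019 - 493.146) / 17
= -1.0441 / 17
= -0.0614

-0.0614


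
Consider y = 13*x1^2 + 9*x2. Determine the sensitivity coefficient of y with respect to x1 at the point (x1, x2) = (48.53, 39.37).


y = 13*x1^2 + 9*x2
dy/dx1 = 2*13*x1
Evaluate at x1 = 48.53: c1 = 26 * 48.53
c1 = 1261.7800

1261.7800


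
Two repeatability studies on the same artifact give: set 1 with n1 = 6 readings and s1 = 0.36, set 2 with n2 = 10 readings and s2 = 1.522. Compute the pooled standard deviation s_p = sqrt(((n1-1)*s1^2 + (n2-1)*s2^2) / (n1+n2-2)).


s_p = sqrt(((n1-1)*s1^2 + (n2-1)*s2^2) / (n1+n2-2))
numerator = (6-1)*0.36^2 + (10-1)*1.522^2 = 0.648 + 20.848356 = 21.496356
denominator = 6 + 10 - 2 = 14
s_p^2 = 21.496356 / 14 = 1.535454
s_p = sqrt(1.535454) = 1.2391

1.2391


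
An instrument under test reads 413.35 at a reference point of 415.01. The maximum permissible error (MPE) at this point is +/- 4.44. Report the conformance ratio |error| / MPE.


e = indication - reference = 413.35 - 415.01 = -1.6600
|e| = 1.6600
ratio = |e| / MPE = 1.6600 / 4.44
ratio = 0.3739

0.3739


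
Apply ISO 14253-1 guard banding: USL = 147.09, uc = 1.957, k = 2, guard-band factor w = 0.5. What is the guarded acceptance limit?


U = k * uc = 2 * 1.957 = 3.914
guard band g = w * U = 0.5 * 3.914 = 1.957
AL = USL - g = 147.09 - 1.957
AL = 145.1330

145.1330


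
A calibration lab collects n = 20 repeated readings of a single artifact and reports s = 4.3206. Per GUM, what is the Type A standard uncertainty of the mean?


u_A = s / sqrt(n)
u_A = 4.3206 / sqrt(20)
u_A = 4.3206 / 4.472136
u_A = 0.9661

0.9661


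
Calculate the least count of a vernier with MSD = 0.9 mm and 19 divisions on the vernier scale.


LC = MSD / n_div
= 0.9 / 19
= 0.0474

0.0474


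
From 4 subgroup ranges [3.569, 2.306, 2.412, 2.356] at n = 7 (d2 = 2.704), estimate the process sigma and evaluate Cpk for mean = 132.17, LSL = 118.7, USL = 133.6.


R_bar = (3.569 + 2.306 + 2.412 + 2.356) / 4 = 2.66075
sigma = R_bar / d2 = 2.66075 / 2.704 = 0.98400518
Cp = (USL - LSL)/(6*sigma) = (133.6 - 118.7)/(6*0.98400518) = 2.5237
Cpu = (133.6 - 132.17)/(3*0.98400518) = 0.4844
Cpl = (132.17 - 118.7)/(3*0.98400518) = 4.5630
Cpk = min(Cpu, Cpl) = 0.4844

0.4844


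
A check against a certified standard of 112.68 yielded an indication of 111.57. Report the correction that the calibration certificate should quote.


Correction = standard - reading
= 112.68 - 111.57
= 1.1100

1.1100


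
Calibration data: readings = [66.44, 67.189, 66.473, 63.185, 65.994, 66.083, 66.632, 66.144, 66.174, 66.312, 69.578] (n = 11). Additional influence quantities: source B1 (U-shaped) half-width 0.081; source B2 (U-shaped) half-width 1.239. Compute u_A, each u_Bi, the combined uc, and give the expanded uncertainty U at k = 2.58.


mean = (66.44 + 67.189 + 66.473 + 63.185 + 65.994 + 66.083 + 66.632 + 66.144 + 66.174 + 66.312 + 69.578) / 11 = 66.38218182
s = sqrt(sum((x - mean)^2)/(n-1)) = 1.466471
u_A = s / sqrt(n) = 1.466471 / sqrt(11) = 0.44215764
u_B1 = 0.081 / sqrt(2) = 0.057275649
u_B2 = 1.239 / sqrt(2) = 0.8761053
uc = sqrt(0.44215764^2 + 0.057275649^2 + 0.8761053^2) = 0.98302817
U = k * uc = 2.58 * 0.98302817
U = 2.5362

2.5362


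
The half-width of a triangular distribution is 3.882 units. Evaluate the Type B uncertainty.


u_B = half_width / sqrt(6)
u_B = 3.882 / 2.4494897
u_B = 1.5848

1.5848


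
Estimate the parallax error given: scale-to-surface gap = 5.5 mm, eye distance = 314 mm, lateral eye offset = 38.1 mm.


error = h * offset / d
= 5.5 * 38.1 / 314
= 0.6674

0.6674


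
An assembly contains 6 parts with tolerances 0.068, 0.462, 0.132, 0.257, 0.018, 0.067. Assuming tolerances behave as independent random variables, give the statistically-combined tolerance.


RSS = sqrt(0.068^2 + 0.462^2 + 0.132^2 + 0.257^2 + 0.018^2 + 0.067^2)
= sqrt(0.306354)
= 0.5535

0.5535


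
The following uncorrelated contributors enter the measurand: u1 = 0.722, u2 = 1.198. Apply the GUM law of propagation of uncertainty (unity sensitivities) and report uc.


uc = sqrt(0.722^2 + 1.198^2)
uc = sqrt(1.956488)
uc = 1.3987

1.3987


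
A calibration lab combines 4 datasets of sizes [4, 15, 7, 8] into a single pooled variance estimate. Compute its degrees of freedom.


nu = sum_i (n_i - 1)
nu = ((4 - 1) + (15 - 1) + (7 - 1) + (8 - 1))
nu = 3 + 14 + 6 + 7
nu = 30

30


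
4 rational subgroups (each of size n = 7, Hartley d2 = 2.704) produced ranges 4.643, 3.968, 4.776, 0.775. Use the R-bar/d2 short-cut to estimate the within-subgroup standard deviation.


R_bar = (4.643 + 3.968 + 4.776 + 0.775) / 4
R_bar = 14.162 / 4 = 3.5405
sigma_hat = R_bar / d2 = 3.5405 / 2.704 = 1.3094

1.3094


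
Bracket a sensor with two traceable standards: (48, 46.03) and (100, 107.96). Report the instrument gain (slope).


slope = (y2 - y1) / (x2 - x1)
= (107.96 - 46.03) / (100 - 48)
= 61.9300 / 52
= 1.1910

1.1910


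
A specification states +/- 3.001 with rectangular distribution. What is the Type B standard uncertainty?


u_B = half_width / sqrt(3)
u_B = 3.001 / 1.7320508
u_B = 1.7326

1.7326


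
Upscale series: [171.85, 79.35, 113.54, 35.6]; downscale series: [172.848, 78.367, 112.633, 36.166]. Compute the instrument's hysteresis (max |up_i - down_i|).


|171.85 - 172.848| = 0.9980
|79.35 - 78.367| = 0.9830
|113.54 - 112.633| = 0.9070
|35.6 - 36.166| = 0.5660
hysteresis = max(diffs) = 0.9980

0.9980


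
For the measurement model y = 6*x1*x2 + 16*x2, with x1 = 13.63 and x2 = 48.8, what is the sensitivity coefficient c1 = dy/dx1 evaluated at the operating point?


y = 6*x1*x2 + 16*x2
dy/dx1 = 6*x2
Evaluate at x2 = 48.8: c1 = 6 * 48.8
c1 = 292.8000

292.8000


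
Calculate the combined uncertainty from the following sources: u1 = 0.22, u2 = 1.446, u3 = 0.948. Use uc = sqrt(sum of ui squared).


uc = sqrt(0.22^2 + 1.446^2 + 0.948^2)
uc = sqrt(3.03802)
uc = 1.7430

1.7430


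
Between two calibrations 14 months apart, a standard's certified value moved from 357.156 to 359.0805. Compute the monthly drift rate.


rate = (v2 - v1) / months
= (359.0805 - 357.156) / 14
= 1.9245 / 14
= 0.1375

0.1375


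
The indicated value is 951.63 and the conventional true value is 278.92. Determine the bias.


Systematic error = measured - true
= 951.63 - 278.92
= 672.7100

672.7100


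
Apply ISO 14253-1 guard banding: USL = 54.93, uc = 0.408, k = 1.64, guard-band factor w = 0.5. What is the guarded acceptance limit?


U = k * uc = 1.64 * 0.408 = 0.66912
guard band g = w * U = 0.5 * 0.66912 = 0.33456
AL = USL - g = 54.93 - 0.33456
AL = 54.5954

54.5954


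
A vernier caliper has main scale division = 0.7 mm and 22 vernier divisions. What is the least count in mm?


LC = MSD / n_div
= 0.7 / 22
= 0.0318

0.0318


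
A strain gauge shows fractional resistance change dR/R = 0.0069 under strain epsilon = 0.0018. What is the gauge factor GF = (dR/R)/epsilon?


GF = (dR/R) / epsilon
= 0.0069 / 0.0018
= 3.8333

3.8333


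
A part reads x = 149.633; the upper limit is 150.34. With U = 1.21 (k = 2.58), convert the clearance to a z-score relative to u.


u = U / k = 1.21 / 2.58 = 0.46899225
margin = |USL - x| = |150.34 - 149.633| = 0.707
z = margin / u = 0.707 / 0.46899225
z = 1.5075

1.5075


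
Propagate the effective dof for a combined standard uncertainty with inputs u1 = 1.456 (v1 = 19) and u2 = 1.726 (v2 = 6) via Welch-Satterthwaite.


uc = sqrt(u1^2 + u2^2) = sqrt(1.456^2 + 1.726^2) = 2.2580992
v_eff = uc^4 / (u1^4/v1 + u2^4/v2)
= 2.2580992^4 / (1.456^4/19 + 1.726^4/6)
= 25.999923 / 1.7156821
v_eff = 15.1543

15.1543


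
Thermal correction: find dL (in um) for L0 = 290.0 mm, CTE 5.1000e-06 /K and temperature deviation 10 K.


dL = L * alpha * dT
= 290.0 * 5.1000e-06 * 10
= 0.0147900 mm
dL_um = 0.0147900 * 1000 = 14.7900 um

14.7900


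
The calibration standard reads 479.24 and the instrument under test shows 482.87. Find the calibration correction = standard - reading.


Correction = standard - reading
= 479.24 - 482.87
= -3.6300

-3.6300


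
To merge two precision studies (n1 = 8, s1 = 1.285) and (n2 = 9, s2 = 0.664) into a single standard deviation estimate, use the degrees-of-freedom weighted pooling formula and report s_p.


s_p = sqrt(((n1-1)*s1^2 + (n2-1)*s2^2) / (n1+n2-2))
numerator = (8-1)*1.285^2 + (9-1)*0.664^2 = 11.558575 + 3.527168 = 15.085743
denominator = 8 + 9 - 2 = 15
s_p^2 = 15.085743 / 15 = 1.0057162
s_p = sqrt(1.0057162) = 1.0029

1.0029


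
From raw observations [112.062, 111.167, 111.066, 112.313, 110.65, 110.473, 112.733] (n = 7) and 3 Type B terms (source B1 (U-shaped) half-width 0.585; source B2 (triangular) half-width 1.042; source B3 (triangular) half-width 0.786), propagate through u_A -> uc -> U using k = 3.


mean = (112.062 + 111.167 + 111.066 + 112.313 + 110.65 + 110.473 + 112.733) / 7 = 111.4948571
s = sqrt(sum((x - mean)^2)/(n-1)) = 0.87305888
u_A = s / sqrt(n) = 0.87305888 / sqrt(7) = 0.32998524
u_B1 = 0.585 / sqrt(2) = 0.41365747
u_B2 = 1.042 / sqrt(6) = 0.42539472
u_B3 = 0.786 / sqrt(6) = 0.32088316
uc = sqrt(0.32998524^2 + 0.41365747^2 + 0.42539472^2 + 0.32088316^2) = 0.75095235
U = k * uc = 3 * 0.75095235
U = 2.2529

2.2529


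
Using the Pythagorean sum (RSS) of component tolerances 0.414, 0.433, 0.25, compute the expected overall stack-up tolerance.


RSS = sqrt(0.414^2 + 0.433^2 + 0.25^2)
= sqrt(0.421385)
= 0.6491

0.6491


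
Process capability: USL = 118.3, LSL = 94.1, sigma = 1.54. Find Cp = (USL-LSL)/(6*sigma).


Cp = (USL - LSL) / (6 * sigma)
= (118.3 - 94.1) / (6 * 1.54)
= 24.2000 / 9.2400
= 2.6190

2.6190


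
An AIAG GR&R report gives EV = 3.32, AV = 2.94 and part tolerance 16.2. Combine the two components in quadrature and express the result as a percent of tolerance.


GRR = sqrt(EV^2 + AV^2) = sqrt(3.32^2 + 2.94^2) = 4.4346364
%GRR = GRR / tol * 100 = 4.4346364 / 16.2 * 100
%GRR = 27.3743

27.3743


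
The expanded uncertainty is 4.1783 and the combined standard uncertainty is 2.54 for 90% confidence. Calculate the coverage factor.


k = U / uc
k = 4.1783 / 2.54
k = 1.645

1.645


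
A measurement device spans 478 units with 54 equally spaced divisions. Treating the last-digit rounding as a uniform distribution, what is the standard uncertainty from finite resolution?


resolution = range / divisions
resolution = 478 / 54 = 8.8518519
u_res = resolution / (2*sqrt(3))
u_res = 8.8518519 / 3.4641016
u_res = 2.5553

2.5553


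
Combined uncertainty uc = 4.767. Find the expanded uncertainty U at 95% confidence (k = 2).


U = k * uc
U = 2 * 4.767
U = 9.5340

9.5340


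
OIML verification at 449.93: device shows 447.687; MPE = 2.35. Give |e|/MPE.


e = indication - reference = 447.687 - 449.93 = -2.2430
|e| = 2.2430
ratio = |e| / MPE = 2.2430 / 2.35
ratio = 0.9545

0.9545


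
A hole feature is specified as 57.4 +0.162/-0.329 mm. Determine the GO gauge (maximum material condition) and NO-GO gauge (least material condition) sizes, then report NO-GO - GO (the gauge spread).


GO = nominal - lower_tol (smallest hole = maximum material condition)
GO = 57.4 - 0.329 = 57.071
NO-GO = nominal + upper_tol (largest hole = least material condition)
NO-GO = 57.4 + 0.162 = 57.562
spread = NO-GO - GO = 57.562 - 57.071 = 0.4910

0.4910


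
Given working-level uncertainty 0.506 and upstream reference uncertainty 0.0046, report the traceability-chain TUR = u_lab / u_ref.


TUR = u_lab / u_ref
= 0.506 / 0.0046
= 110.0000

110.0000


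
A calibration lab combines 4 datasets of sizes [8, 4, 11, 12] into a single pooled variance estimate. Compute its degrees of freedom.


nu = sum_i (n_i - 1)
nu = ((8 - 1) + (4 - 1) + (11 - 1) + (12 - 1))
nu = 7 + 3 + 10 + 11
nu = 31

31


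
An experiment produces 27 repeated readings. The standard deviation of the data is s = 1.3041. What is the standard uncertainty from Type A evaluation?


u_A = s / sqrt(n)
u_A = 1.3041 / sqrt(27)
u_A = 1.3041 / 5.1961524
u_A = 0.2510

0.2510


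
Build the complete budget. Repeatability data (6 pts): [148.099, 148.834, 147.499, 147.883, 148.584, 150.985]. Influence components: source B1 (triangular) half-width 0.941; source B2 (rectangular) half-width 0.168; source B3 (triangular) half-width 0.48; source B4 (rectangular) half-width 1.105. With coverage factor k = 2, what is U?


mean = (148.099 + 148.834 + 147.499 + 147.883 + 148.584 + 150.985) / 6 = 148.6473333
s = sqrt(sum((x - mean)^2)/(n-1)) = 1.2415382
u_A = s / sqrt(n) = 1.2415382 / sqrt(6) = 0.50685585
u_B1 = 0.941 / sqrt(6) = 0.38416164
u_B2 = 0.168 / sqrt(3) = 0.096994845
u_B3 = 0.48 / sqrt(6) = 0.19595918
u_B4 = 1.105 / sqrt(3) = 0.63797205
uc = sqrt(0.50685585^2 + 0.38416164^2 + 0.096994845^2 + 0.19595918^2 + 0.63797205^2) = 0.92698401
U = k * uc = 2 * 0.92698401
U = 1.8540

1.8540


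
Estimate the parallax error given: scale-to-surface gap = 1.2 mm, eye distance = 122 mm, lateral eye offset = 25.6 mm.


error = h * offset / d
= 1.2 * 25.6 / 122
= 0.2518

0.2518


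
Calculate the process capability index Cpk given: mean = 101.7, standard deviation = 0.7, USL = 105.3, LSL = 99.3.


Cpu = (USL - mean) / (3*sigma) = (105.3 - 101.7) / (3*0.7) = 1.7143
Cpl = (mean - LSL) / (3*sigma) = (101.7 - 99.3) / (3*0.7) = 1.1429
Cpk = min(Cpu, Cpl) = 1.1429

1.1429


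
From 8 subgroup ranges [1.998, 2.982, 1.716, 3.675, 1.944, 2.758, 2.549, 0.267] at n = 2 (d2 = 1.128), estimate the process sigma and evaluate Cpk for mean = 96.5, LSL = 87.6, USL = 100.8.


R_bar = (1.998 + 2.982 + 1.716 + 3.675 + 1.944 + 2.758 + 2.549 + 0.267) / 8 = 2.236125
sigma = R_bar / d2 = 2.236125 / 1.128 = 1.9823803
Cp = (USL - LSL)/(6*sigma) = (100.8 - 87.6)/(6*1.9823803) = 1.1098
Cpu = (100.8 - 96.5)/(3*1.9823803) = 0.7230
Cpl = (96.5 - 87.6)/(3*1.9823803) = 1.4965
Cpk = min(Cpu, Cpl) = 0.7230

0.7230


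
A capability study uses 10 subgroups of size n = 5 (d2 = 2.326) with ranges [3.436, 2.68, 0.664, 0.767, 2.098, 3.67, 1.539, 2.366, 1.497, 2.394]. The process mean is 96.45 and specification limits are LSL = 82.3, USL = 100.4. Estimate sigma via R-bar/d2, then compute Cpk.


R_bar = (3.436 + 2.68 + 0.664 + 0.767 + 2.098 + 3.67 + 1.539 + 2.366 + 1.497 + 2.394) / 10 = 2.1111
sigma = R_bar / d2 = 2.1111 / 2.326 = 0.90760963
Cp = (USL - LSL)/(6*sigma) = (100.4 - 82.3)/(6*0.90760963) = 3.3237
Cpu = (100.4 - 96.45)/(3*0.90760963) = 1.4507
Cpl = (96.45 - 82.3)/(3*0.90760963) = 5.1968
Cpk = min(Cpu, Cpl) = 1.4507

1.4507


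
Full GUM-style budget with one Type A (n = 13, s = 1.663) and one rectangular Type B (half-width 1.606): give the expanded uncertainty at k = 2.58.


u_A = s / sqrt(n) = 1.663 / sqrt(13) = 0.46123321
u_B = half_width / sqrt(3) = 1.606 / sqrt(3) = 0.92722453
uc = sqrt(u_A^2 + u_B^2) = sqrt(0.46123321^2 + 0.92722453^2) = 1.0356068
U = k * uc = 2.58 * 1.0356068
U = 2.6719

2.6719


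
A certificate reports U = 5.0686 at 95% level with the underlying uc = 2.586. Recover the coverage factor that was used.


k = U / uc
k = 5.0686 / 2.586
k = 1.96

1.96


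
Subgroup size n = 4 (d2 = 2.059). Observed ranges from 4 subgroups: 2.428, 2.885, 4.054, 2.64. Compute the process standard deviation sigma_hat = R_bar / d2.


R_bar = (2.428 + 2.885 + 4.054 + 2.64) / 4
R_bar = 12.007 / 4 = 3.00175
sigma_hat = R_bar / d2 = 3.00175 / 2.059 = 1.4579

1.4579


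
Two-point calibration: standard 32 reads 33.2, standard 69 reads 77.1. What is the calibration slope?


slope = (y2 - y1) / (x2 - x1)
= (77.1 - 33.2) / (69 - 32)
= 43.9000 / 37
= 1.1865

1.1865


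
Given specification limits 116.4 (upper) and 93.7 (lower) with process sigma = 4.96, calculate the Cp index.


Cp = (USL - LSL) / (6 * sigma)
= (116.4 - 93.7) / (6 * 4.96)
= 22.7000 / 29.7600
= 0.7628

0.7628


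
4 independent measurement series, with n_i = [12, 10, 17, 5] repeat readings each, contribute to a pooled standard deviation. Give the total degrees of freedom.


nu = sum_i (n_i - 1)
nu = ((12 - 1) + (10 - 1) + (17 - 1) + (5 - 1))
nu = 11 + 9 + 16 + 4
nu = 40

40


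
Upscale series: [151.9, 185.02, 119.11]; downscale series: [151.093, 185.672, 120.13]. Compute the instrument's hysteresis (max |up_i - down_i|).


|151.9 - 151.093| = 0.8070
|185.02 - 185.672| = 0.6520
|119.11 - 120.13| = 1.0200
hysteresis = max(diffs) = 1.0200

1.0200


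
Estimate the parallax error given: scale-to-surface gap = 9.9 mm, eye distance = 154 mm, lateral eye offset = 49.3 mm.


error = h * offset / d
= 9.9 * 49.3 / 154
= 3.1693

3.1693


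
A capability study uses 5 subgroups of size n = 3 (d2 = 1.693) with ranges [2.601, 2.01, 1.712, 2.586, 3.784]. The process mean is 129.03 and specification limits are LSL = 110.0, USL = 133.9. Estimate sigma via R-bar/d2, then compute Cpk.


R_bar = (2.601 + 2.01 + 1.712 + 2.586 + 3.784) / 5 = 2.5386
sigma = R_bar / d2 = 2.5386 / 1.693 = 1.4994684
Cp = (USL - LSL)/(6*sigma) = (133.9 - 110.0)/(6*1.4994684) = 2.6565
Cpu = (133.9 - 129.03)/(3*1.4994684) = 1.0826
Cpl = (129.03 - 110.0)/(3*1.4994684) = 4.2304
Cpk = min(Cpu, Cpl) = 1.0826

1.0826


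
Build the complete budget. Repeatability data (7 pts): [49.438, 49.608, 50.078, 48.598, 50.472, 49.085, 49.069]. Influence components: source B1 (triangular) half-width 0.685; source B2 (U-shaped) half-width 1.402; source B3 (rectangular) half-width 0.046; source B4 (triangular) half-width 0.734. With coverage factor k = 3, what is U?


mean = (49.438 + 49.608 + 50.078 + 48.598 + 50.472 + 49.085 + 49.069) / 7 = 49.47828571
s = sqrt(sum((x - mean)^2)/(n-1)) = 0.64065922
u_A = s / sqrt(n) = 0.64065922 / sqrt(7) = 0.24214642
u_B1 = 0.685 / sqrt(6) = 0.27965008
u_B2 = 1.402 / sqrt(2) = 0.99136371
u_B3 = 0.046 / sqrt(3) = 0.026558112
u_B4 = 0.734 / sqrt(6) = 0.29965425
uc = sqrt(0.24214642^2 + 0.27965008^2 + 0.99136371^2 + 0.026558112^2 + 0.29965425^2) = 1.1000632
U = k * uc = 3 * 1.1000632
U = 3.3002

3.3002


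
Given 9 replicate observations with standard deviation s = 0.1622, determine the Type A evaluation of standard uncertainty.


u_A = s / sqrt(n)
u_A = 0.1622 / sqrt(9)
u_A = 0.1622 / 3
u_A = 0.0541

0.0541


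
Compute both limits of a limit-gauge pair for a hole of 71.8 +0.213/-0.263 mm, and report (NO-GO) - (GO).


GO = nominal - lower_tol (smallest hole = maximum material condition)
GO = 71.8 - 0.263 = 71.537
NO-GO = nominal + upper_tol (largest hole = least material condition)
NO-GO = 71.8 + 0.213 = 72.013
spread = NO-GO - GO = 72.013 - 71.537 = 0.4760

0.4760


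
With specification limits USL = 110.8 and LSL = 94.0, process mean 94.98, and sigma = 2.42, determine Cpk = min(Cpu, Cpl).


Cpu = (USL - mean) / (3*sigma) = (110.8 - 94.98) / (3*2.42) = 2.1791
Cpl = (mean - LSL) / (3*sigma) = (94.98 - 94.0) / (3*2.42) = 0.1350
Cpk = min(Cpu, Cpl) = 0.1350

0.1350


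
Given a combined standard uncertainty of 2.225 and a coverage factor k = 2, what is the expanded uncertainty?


U = k * uc
U = 2 * 2.225
U = 4.4500

4.4500


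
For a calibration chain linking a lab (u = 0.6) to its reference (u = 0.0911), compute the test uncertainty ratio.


TUR = u_lab / u_ref
= 0.6 / 0.0911
= 6.5862

6.5862


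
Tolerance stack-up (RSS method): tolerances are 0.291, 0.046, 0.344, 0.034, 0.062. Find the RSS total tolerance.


RSS = sqrt(0.291^2 + 0.046^2 + 0.344^2 + 0.034^2 + 0.062^2)
= sqrt(0.210133)
= 0.4584

0.4584


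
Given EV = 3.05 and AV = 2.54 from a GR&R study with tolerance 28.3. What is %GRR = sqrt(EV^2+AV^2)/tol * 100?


GRR = sqrt(EV^2 + AV^2) = sqrt(3.05^2 + 2.54^2) = 3.9691435
%GRR = GRR / tol * 100 = 3.9691435 / 28.3 * 100
%GRR = 14.0252

14.0252


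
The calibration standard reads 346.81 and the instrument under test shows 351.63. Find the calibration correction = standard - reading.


Correction = standard - reading
= 346.81 - 351.63
= -4.8200

-4.8200


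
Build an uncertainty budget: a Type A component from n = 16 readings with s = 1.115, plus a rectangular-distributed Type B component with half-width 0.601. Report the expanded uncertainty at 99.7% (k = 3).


u_A = s / sqrt(n) = 1.115 / sqrt(16) = 0.27875
u_B = half_width / sqrt(3) = 0.601 / sqrt(3) = 0.34698751
uc = sqrt(u_A^2 + u_B^2) = sqrt(0.27875^2 + 0.34698751^2) = 0.44508639
U = k * uc = 3 * 0.44508639
U = 1.3353

1.3353


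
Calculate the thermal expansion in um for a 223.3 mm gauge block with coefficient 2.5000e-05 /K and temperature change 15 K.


dL = L * alpha * dT
= 223.3 * 2.5000e-05 * 15
= 0.0837375 mm
dL_um = 0.0837375 * 1000 = 83.7375 um

83.7375


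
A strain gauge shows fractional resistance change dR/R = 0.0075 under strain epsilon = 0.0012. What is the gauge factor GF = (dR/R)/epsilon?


GF = (dR/R) / epsilon
= 0.0075 / 0.0012
= 6.2500

6.2500


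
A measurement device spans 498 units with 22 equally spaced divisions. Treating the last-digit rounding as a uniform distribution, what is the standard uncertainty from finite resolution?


resolution = range / divisions
resolution = 498 / 22 = 22.636364
u_res = resolution / (2*sqrt(3))
u_res = 22.636364 / 3.4641016
u_res = 6.5346

6.5346


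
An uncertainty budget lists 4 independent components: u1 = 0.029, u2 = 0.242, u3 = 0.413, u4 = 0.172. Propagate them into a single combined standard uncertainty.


uc = sqrt(0.029^2 + 0.242^2 + 0.413^2 + 0.172^2)
uc = sqrt(0.259558)
uc = 0.5095

0.5095


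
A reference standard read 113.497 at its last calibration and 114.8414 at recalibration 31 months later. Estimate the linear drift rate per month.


rate = (v2 - v1) / months
= (114.8414 - 113.497) / 31
= 1.3444 / 31
= 0.0434

0.0434


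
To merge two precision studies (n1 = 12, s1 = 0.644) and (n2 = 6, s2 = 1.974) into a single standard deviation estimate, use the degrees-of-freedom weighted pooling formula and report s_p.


s_p = sqrt(((n1-1)*s1^2 + (n2-1)*s2^2) / (n1+n2-2))
numerator = (12-1)*0.644^2 + (6-1)*1.974^2 = 4.562096 + 19.48338 = 24.045476
denominator = 12 + 6 - 2 = 16
s_p^2 = 24.045476 / 16 = 1.5028423
s_p = sqrt(1.5028423) = 1.2259

1.2259


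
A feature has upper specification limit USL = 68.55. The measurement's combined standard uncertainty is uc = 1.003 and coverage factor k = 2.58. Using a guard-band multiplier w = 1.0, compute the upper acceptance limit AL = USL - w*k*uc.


U = k * uc = 2.58 * 1.003 = 2.58774
guard band g = w * U = 1.0 * 2.58774 = 2.58774
AL = USL - g = 68.55 - 2.58774
AL = 65.9623

65.9623


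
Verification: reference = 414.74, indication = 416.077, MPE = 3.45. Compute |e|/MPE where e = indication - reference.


e = indication - reference = 416.077 - 414.74 = 1.3370
|e| = 1.3370
ratio = |e| / MPE = 1.3370 / 3.45
ratio = 0.3875

0.3875


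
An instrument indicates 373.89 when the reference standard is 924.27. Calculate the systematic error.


Systematic error = measured - true
= 373.89 - 924.27
= -550.3800

-550.3800


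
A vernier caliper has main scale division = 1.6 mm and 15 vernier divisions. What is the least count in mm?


LC = MSD / n_div
= 1.6 / 15
= 0.1067

0.1067


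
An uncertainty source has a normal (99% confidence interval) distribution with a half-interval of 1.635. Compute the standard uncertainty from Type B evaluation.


u_B = half_width / 2.576
u_B = 1.635 / 2.576
u_B = 0.6347

0.6347


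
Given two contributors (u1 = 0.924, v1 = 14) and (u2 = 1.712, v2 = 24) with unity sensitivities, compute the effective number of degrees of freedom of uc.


uc = sqrt(u1^2 + u2^2) = sqrt(0.924^2 + 1.712^2) = 1.9454357
v_eff = uc^4 / (u1^4/v1 + u2^4/v2)
= 1.9454357^4 / (0.924^4/14 + 1.712^4/24)
= 14.324106 / 0.41000137
v_eff = 34.9367

34.9367


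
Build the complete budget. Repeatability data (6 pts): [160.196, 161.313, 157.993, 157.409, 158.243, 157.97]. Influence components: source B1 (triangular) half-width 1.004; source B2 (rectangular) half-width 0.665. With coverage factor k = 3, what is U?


mean = (160.196 + 161.313 + 157.993 + 157.409 + 158.243 + 157.97) / 6 = 158.854
s = sqrt(sum((x - mean)^2)/(n-1)) = 1.5382957
u_A = s / sqrt(n) = 1.5382957 / sqrt(6) = 0.62800659
u_B1 = 1.004 / sqrt(6) = 0.40988128
u_B2 = 0.665 / sqrt(3) = 0.38393793
uc = sqrt(0.62800659^2 + 0.40988128^2 + 0.38393793^2) = 0.84249823
U = k * uc = 3 * 0.84249823
U = 2.5275

2.5275


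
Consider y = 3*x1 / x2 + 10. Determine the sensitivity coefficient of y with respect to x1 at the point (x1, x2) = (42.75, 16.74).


y = 3*x1 / x2 + 10
dy/dx1 = 3/x2
Evaluate at x2 = 16.74: c1 = 3 / 16.74
c1 = 0.1792

0.1792


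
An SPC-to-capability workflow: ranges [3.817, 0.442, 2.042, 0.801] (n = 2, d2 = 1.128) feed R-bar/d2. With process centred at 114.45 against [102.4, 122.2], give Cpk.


R_bar = (3.817 + 0.442 + 2.042 + 0.801) / 4 = 1.7755
sigma = R_bar / d2 = 1.7755 / 1.128 = 1.5740248
Cp = (USL - LSL)/(6*sigma) = (122.2 - 102.4)/(6*1.5740248) = 2.0965
Cpu = (122.2 - 114.45)/(3*1.5740248) = 1.6412
Cpl = (114.45 - 102.4)/(3*1.5740248) = 2.5518
Cpk = min(Cpu, Cpl) = 1.6412

1.6412


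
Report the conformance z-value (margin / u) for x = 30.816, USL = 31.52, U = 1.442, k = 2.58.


u = U / k = 1.442 / 2.58 = 0.55891473
margin = |USL - x| = |31.52 - 30.816| = 0.704
z = margin / u = 0.704 / 0.55891473
z = 1.2596

1.2596


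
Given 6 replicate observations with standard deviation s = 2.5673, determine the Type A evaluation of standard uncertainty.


u_A = s / sqrt(n)
u_A = 2.5673 / sqrt(6)
u_A = 2.5673 / 2.4494897
u_A = 1.0481

1.0481


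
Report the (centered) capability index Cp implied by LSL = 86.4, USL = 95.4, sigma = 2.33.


Cp = (USL - LSL) / (6 * sigma)
= (95.4 - 86.4) / (6 * 2.33)
= 9.0000 / 13.9800
= 0.6438

0.6438


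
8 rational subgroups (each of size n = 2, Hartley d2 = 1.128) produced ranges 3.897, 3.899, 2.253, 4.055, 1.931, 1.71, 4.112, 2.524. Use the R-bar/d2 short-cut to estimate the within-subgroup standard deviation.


R_bar = (3.897 + 3.899 + 2.253 + 4.055 + 1.931 + 1.71 + 4.112 + 2.524) / 8
R_bar = 24.381 / 8 = 3.047625
sigma_hat = R_bar / d2 = 3.047625 / 1.128 = 2.7018

2.7018


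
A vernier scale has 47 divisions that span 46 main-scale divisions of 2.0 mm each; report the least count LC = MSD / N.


LC = MSD / n_div
= 2.0 / 47
= 0.0426

0.0426


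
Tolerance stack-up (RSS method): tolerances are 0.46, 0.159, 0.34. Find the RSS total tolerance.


RSS = sqrt(0.46^2 + 0.159^2 + 0.34^2)
= sqrt(0.352481)
= 0.5937

0.5937


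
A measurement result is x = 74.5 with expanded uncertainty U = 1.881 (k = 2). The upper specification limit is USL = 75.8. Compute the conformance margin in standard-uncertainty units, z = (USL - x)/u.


u = U / k = 1.881 / 2 = 0.9405
margin = |USL - x| = |75.8 - 74.5| = 1.3
z = margin / u = 1.3 / 0.9405
z = 1.3822

1.3822


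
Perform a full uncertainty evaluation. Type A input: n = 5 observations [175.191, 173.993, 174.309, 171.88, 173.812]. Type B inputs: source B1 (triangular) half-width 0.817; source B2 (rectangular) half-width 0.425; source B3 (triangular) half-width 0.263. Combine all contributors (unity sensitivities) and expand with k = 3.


mean = (175.191 + 173.993 + 174.309 + 171.88 + 173.812) / 5 = 173.837
s = sqrt(sum((x - mean)^2)/(n-1)) = 1.2156182
u_A = s / sqrt(n) = 1.2156182 / sqrt(5) = 0.54364099
u_B1 = 0.817 / sqrt(6) = 0.33353885
u_B2 = 0.425 / sqrt(3) = 0.24537386
u_B3 = 0.263 / sqrt(6) = 0.1073693
uc = sqrt(0.54364099^2 + 0.33353885^2 + 0.24537386^2 + 0.1073693^2) = 0.69175876
U = k * uc = 3 * 0.69175876
U = 2.0753

2.0753


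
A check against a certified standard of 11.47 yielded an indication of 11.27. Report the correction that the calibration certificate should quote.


Correction = standard - reading
= 11.47 - 11.27
= 0.2000

0.2000


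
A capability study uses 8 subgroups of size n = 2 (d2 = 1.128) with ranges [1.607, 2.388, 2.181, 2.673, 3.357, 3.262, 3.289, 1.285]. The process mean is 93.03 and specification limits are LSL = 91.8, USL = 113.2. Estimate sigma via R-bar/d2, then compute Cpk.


R_bar = (1.607 + 2.388 + 2.181 + 2.673 + 3.357 + 3.262 + 3.289 + 1.285) / 8 = 2.50525
sigma = R_bar / d2 = 2.50525 / 1.128 = 2.2209663
Cp = (USL - LSL)/(6*sigma) = (113.2 - 91.8)/(6*2.2209663) = 1.6059
Cpu = (113.2 - 93.03)/(3*2.2209663) = 3.0272
Cpl = (93.03 - 91.8)/(3*2.2209663) = 0.1846
Cpk = min(Cpu, Cpl) = 0.1846

0.1846


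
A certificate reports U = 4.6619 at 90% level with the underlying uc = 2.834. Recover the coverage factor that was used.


k = U / uc
k = 4.6619 / 2.834
k = 1.645

1.645


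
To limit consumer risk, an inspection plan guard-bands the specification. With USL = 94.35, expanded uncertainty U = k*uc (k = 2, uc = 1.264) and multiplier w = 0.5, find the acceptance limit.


U = k * uc = 2 * 1.264 = 2.528
guard band g = w * U = 0.5 * 2.528 = 1.264
AL = USL - g = 94.35 - 1.264
AL = 93.0860

93.0860


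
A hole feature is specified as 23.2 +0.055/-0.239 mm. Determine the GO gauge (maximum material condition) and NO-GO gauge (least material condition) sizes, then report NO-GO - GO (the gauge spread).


GO = nominal - lower_tol (smallest hole = maximum material condition)
GO = 23.2 - 0.239 = 22.961
NO-GO = nominal + upper_tol (largest hole = least material condition)
NO-GO = 23.2 + 0.055 = 23.255
spread = NO-GO - GO = 23.255 - 22.961 = 0.2940

0.2940


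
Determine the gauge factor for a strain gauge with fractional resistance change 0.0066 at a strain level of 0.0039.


GF = (dR/R) / epsilon
= 0.0066 / 0.0039
= 1.6923

1.6923


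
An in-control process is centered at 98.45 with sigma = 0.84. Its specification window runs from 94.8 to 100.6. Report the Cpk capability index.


Cpu = (USL - mean) / (3*sigma) = (100.6 - 98.45) / (3*0.84) = 0.8532
Cpl = (mean - LSL) / (3*sigma) = (98.45 - 94.8) / (3*0.84) = 1.4484
Cpk = min(Cpu, Cpl) = 0.8532

0.8532


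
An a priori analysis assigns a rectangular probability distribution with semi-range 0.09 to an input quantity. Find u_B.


u_B = half_width / sqrt(3)
u_B = 0.09 / 1.7320508
u_B = 0.0520

0.0520


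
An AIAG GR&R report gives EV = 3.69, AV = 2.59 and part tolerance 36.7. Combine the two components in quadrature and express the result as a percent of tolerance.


GRR = sqrt(EV^2 + AV^2) = sqrt(3.69^2 + 2.59^2) = 4.5082369
%GRR = GRR / tol * 100 = 4.5082369 / 36.7 * 100
%GRR = 12.2840

12.2840


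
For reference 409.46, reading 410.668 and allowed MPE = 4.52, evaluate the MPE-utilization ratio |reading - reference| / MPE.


e = indication - reference = 410.668 - 409.46 = 1.2080
|e| = 1.2080
ratio = |e| / MPE = 1.2080 / 4.52
ratio = 0.2673

0.2673


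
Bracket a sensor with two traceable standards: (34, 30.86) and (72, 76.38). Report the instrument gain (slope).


slope = (y2 - y1) / (x2 - x1)
= (76.38 - 30.86) / (72 - 34)
= 45.5200 / 38
= 1.1979

1.1979


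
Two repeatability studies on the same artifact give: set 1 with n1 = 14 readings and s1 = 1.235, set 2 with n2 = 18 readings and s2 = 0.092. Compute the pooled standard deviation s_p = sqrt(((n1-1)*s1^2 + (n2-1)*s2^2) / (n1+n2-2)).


s_p = sqrt(((n1-1)*s1^2 + (n2-1)*s2^2) / (n1+n2-2))
numerator = (14-1)*1.235^2 + (18-1)*0.092^2 = 19.827925 + 0.143888 = 19.971813
denominator = 14 + 18 - 2 = 30
s_p^2 = 19.971813 / 30 = 0.6657271
s_p = sqrt(0.6657271) = 0.8159

0.8159


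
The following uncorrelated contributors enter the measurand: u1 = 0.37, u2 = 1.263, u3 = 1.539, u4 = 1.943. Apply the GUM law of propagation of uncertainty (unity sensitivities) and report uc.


uc = sqrt(0.37^2 + 1.263^2 + 1.539^2 + 1.943^2)
uc = sqrt(7.875839)
uc = 2.8064

2.8064


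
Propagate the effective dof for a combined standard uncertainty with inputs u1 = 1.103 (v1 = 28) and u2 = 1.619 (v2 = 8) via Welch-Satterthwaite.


uc = sqrt(u1^2 + u2^2) = sqrt(1.103^2 + 1.619^2) = 1.9590227
v_eff = uc^4 / (u1^4/v1 + u2^4/v2)
= 1.9590227^4 / (1.103^4/28 + 1.619^4/8)
= 14.728478 / 0.91167268
v_eff = 16.1554

16.1554


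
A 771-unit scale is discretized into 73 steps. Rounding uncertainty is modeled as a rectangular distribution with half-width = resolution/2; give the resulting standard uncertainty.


resolution = range / divisions
resolution = 771 / 73 = 10.561644
u_res = resolution / (2*sqrt(3))
u_res = 10.561644 / 3.4641016
u_res = 3.0489

3.0489


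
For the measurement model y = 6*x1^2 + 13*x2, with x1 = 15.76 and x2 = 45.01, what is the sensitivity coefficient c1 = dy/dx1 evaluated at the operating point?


y = 6*x1^2 + 13*x2
dy/dx1 = 2*6*x1
Evaluate at x1 = 15.76: c1 = 12 * 15.76
c1 = 189.1200

189.1200


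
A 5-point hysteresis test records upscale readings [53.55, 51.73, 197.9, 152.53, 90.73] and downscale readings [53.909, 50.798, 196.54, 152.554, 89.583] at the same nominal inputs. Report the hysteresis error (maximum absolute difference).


|53.55 - 53.909| = 0.3590
|51.73 - 50.798| = 0.9320
|197.9 - 196.54| = 1.3600
|152.53 - 152.554| = 0.0240
|90.73 - 89.583| = 1.1470
hysteresis = max(diffs) = 1.3600

1.3600


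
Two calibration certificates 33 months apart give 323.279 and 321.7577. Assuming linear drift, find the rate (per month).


rate = (v2 - v1) / months
= (321.7577 - 323.279) / 33
= -1.5213 / 33
= -0.0461

-0.0461


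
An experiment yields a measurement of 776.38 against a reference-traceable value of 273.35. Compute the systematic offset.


Systematic error = measured - true
= 776.38 - 273.35
= 503.0300

503.0300


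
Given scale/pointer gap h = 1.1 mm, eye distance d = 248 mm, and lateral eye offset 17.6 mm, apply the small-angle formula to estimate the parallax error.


error = h * offset / d
= 1.1 * 17.6 / 248
= 0.0781

0.0781


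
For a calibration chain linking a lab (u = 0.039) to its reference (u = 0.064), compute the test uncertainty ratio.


TUR = u_lab / u_ref
= 0.039 / 0.064
= 0.6094

0.6094


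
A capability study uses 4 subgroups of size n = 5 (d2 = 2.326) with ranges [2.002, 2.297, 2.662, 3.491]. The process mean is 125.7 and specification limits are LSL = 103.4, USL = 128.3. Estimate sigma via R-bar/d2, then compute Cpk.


R_bar = (2.002 + 2.297 + 2.662 + 3.491) / 4 = 2.613
sigma = R_bar / d2 = 2.613 / 2.326 = 1.1233878
Cp = (USL - LSL)/(6*sigma) = (128.3 - 103.4)/(6*1.1233878) = 3.6942
Cpu = (128.3 - 125.7)/(3*1.1233878) = 0.7715
Cpl = (125.7 - 103.4)/(3*1.1233878) = 6.6169
Cpk = min(Cpu, Cpl) = 0.7715

0.7715


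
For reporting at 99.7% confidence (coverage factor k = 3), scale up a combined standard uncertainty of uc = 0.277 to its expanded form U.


U = k * uc
U = 3 * 0.277
U = 0.8310

0.8310


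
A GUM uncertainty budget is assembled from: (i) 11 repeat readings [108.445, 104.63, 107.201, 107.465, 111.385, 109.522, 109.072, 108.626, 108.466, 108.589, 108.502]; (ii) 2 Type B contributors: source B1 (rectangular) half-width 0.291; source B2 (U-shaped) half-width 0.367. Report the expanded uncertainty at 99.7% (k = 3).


mean = (108.445 + 104.63 + 107.201 + 107.465 + 111.385 + 109.522 + 109.072 + 108.626 + 108.466 + 108.589 + 108.502) / 11 = 108.3548182
s = sqrt(sum((x - mean)^2)/(n-1)) = 1.6500468
u_A = s / sqrt(n) = 1.6500468 / sqrt(11) = 0.49750783
u_B1 = 0.291 / sqrt(3) = 0.16800893
u_B2 = 0.367 / sqrt(2) = 0.25950819
uc = sqrt(0.49750783^2 + 0.16800893^2 + 0.25950819^2) = 0.58573504
U = k * uc = 3 * 0.58573504
U = 1.7572

1.7572


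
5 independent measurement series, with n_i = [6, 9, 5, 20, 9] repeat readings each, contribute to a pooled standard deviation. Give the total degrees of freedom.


nu = sum_i (n_i - 1)
nu = ((6 - 1) + (9 - 1) + (5 - 1) + (20 - 1) + (9 - 1))
nu = 5 + 8 + 4 + 19 + 8
nu = 44

44


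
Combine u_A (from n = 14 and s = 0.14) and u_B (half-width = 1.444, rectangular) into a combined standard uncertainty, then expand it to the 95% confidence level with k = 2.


u_A = s / sqrt(n) = 0.14 / sqrt(14) = 0.037416574
u_B = half_width / sqrt(3) = 1.444 / sqrt(3) = 0.83369379
uc = sqrt(u_A^2 + u_B^2) = sqrt(0.037416574^2 + 0.83369379^2) = 0.834533
U = k * uc = 2 * 0.834533
U = 1.6691

1.6691


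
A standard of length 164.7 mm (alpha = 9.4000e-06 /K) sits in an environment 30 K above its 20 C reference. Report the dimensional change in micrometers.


dL = L * alpha * dT
= 164.7 * 9.4000e-06 * 30
= 0.0464454 mm
dL_um = 0.0464454 * 1000 = 46.4454 um

46.4454


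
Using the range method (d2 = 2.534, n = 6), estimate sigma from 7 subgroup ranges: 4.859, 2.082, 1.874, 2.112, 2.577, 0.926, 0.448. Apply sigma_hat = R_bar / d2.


R_bar = (4.859 + 2.082 + 1.874 + 2.112 + 2.577 + 0.926 + 0.448) / 7
R_bar = 14.878 / 7 = 2.1254286
sigma_hat = R_bar / d2 = 2.1254286 / 2.534 = 0.8388

0.8388


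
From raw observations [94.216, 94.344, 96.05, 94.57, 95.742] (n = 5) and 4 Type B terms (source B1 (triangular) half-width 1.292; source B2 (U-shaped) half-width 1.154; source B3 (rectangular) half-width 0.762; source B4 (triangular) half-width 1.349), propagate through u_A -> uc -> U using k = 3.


mean = (94.216 + 94.344 + 96.05 + 94.57 + 95.742) / 5 = 94.9844
s = sqrt(sum((x - mean)^2)/(n-1)) = 0.84878431
u_A = s / sqrt(n) = 0.84878431 / sqrt(5) = 0.37958788
u_B1 = 1.292 / sqrt(6) = 0.52745679
u_B2 = 1.154 / sqrt(2) = 0.81600123
u_B3 = 0.762 / sqrt(3) = 0.43994091
u_B4 = 1.349 / sqrt(6) = 0.55072694
uc = sqrt(0.37958788^2 + 0.52745679^2 + 0.81600123^2 + 0.43994091^2 + 0.55072694^2) = 1.2589693
U = k * uc = 3 * 1.2589693
U = 3.7769

3.7769
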